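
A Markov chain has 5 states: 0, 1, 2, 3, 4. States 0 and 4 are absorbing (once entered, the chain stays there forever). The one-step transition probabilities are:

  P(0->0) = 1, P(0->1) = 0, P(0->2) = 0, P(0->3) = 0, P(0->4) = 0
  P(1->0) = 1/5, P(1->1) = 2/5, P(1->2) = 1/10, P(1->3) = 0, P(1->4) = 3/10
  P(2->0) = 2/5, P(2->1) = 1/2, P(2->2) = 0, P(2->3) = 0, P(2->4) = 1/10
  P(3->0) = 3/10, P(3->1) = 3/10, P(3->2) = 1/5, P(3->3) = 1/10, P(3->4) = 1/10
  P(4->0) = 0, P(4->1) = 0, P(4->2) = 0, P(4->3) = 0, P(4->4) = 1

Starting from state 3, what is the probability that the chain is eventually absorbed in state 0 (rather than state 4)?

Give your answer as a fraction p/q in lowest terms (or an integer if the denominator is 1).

Let a_i = P(absorbed in 0 | start in state i).
Boundary conditions: a_0 = 1, a_4 = 0.
For each transient state i, a_i = sum_j P(i->j) * a_j:
  a_1 = 1/5*a_0 + 2/5*a_1 + 1/10*a_2 + 0*a_3 + 3/10*a_4
  a_2 = 2/5*a_0 + 1/2*a_1 + 0*a_2 + 0*a_3 + 1/10*a_4
  a_3 = 3/10*a_0 + 3/10*a_1 + 1/5*a_2 + 1/10*a_3 + 1/10*a_4

Substituting a_0 = 1 and a_4 = 0, rearrange to (I - Q) a = r where r[i] = P(i -> 0):
  [3/5, -1/10, 0] . (a_1, a_2, a_3) = 1/5
  [-1/2, 1, 0] . (a_1, a_2, a_3) = 2/5
  [-3/10, -1/5, 9/10] . (a_1, a_2, a_3) = 3/10

Solving yields:
  a_1 = 24/55
  a_2 = 34/55
  a_3 = 61/99

Starting state is 3, so the absorption probability is a_3 = 61/99.

Answer: 61/99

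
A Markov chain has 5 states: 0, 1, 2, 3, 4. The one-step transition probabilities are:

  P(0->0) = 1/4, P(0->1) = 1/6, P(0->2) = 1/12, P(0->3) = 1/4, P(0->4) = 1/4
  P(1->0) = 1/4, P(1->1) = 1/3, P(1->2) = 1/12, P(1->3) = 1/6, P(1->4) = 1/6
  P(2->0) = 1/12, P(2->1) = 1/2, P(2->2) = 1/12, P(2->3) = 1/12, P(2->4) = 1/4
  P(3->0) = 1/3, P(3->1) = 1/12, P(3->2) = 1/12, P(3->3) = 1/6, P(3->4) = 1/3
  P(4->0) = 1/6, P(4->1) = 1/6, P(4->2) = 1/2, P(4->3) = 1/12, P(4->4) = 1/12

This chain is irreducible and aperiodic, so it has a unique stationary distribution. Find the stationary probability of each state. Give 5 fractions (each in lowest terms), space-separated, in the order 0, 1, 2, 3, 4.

The stationary distribution satisfies pi = pi * P, i.e.:
  pi_0 = 1/4*pi_0 + 1/4*pi_1 + 1/12*pi_2 + 1/3*pi_3 + 1/6*pi_4
  pi_1 = 1/6*pi_0 + 1/3*pi_1 + 1/2*pi_2 + 1/12*pi_3 + 1/6*pi_4
  pi_2 = 1/12*pi_0 + 1/12*pi_1 + 1/12*pi_2 + 1/12*pi_3 + 1/2*pi_4
  pi_3 = 1/4*pi_0 + 1/6*pi_1 + 1/12*pi_2 + 1/6*pi_3 + 1/12*pi_4
  pi_4 = 1/4*pi_0 + 1/6*pi_1 + 1/4*pi_2 + 1/3*pi_3 + 1/12*pi_4
with normalization: pi_0 + pi_1 + pi_2 + pi_3 + pi_4 = 1.

Using the first 4 balance equations plus normalization, the linear system A*pi = b is:
  [-3/4, 1/4, 1/12, 1/3, 1/6] . pi = 0
  [1/6, -2/3, 1/2, 1/12, 1/6] . pi = 0
  [1/12, 1/12, -11/12, 1/12, 1/2] . pi = 0
  [1/4, 1/6, 1/12, -5/6, 1/12] . pi = 0
  [1, 1, 1, 1, 1] . pi = 1

Solving yields:
  pi_0 = 2425/11163
  pi_1 = 2819/11163
  pi_2 = 1894/11163
  pi_3 = 1712/11163
  pi_4 = 771/3721

Verification (pi * P):
  2425/11163*1/4 + 2819/11163*1/4 + 1894/11163*1/12 + 1712/11163*1/3 + 771/3721*1/6 = 2425/11163 = pi_0  (ok)
  2425/11163*1/6 + 2819/11163*1/3 + 1894/11163*1/2 + 1712/11163*1/12 + 771/3721*1/6 = 2819/11163 = pi_1  (ok)
  2425/11163*1/12 + 2819/11163*1/12 + 1894/11163*1/12 + 1712/11163*1/12 + 771/3721*1/2 = 1894/11163 = pi_2  (ok)
  2425/11163*1/4 + 2819/11163*1/6 + 1894/11163*1/12 + 1712/11163*1/6 + 771/3721*1/12 = 1712/11163 = pi_3  (ok)
  2425/11163*1/4 + 2819/11163*1/6 + 1894/11163*1/4 + 1712/11163*1/3 + 771/3721*1/12 = 771/3721 = pi_4  (ok)

Answer: 2425/11163 2819/11163 1894/11163 1712/11163 771/3721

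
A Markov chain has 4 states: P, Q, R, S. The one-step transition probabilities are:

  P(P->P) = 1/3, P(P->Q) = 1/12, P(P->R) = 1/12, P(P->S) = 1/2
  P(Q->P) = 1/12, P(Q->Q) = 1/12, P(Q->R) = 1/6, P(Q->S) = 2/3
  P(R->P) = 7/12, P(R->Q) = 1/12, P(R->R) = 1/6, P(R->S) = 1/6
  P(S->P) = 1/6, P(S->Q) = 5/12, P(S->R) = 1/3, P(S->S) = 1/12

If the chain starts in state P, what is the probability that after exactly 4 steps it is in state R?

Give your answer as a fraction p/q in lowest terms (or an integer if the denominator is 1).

Computing P^4 by repeated multiplication:
P^1 =
  P: [1/3, 1/12, 1/12, 1/2]
  Q: [1/12, 1/12, 1/6, 2/3]
  R: [7/12, 1/12, 1/6, 1/6]
  S: [1/6, 5/12, 1/3, 1/12]
P^2 =
  P: [1/4, 1/4, 2/9, 5/18]
  Q: [35/144, 11/36, 13/48, 13/72]
  R: [47/144, 5/36, 7/48, 7/18]
  S: [43/144, 1/9, 1/6, 61/144]
P^3 =
  P: [121/432, 19/108, 83/432, 19/54]
  Q: [509/1728, 31/216, 305/1728, 37/96]
  R: [467/1728, 23/108, 353/1728, 5/16]
  S: [239/864, 97/432, 367/1728, 55/192]
P^4 =
  P: [1445/5184, 65/324, 349/1728, 413/1296]
  Q: [71/256, 61/288, 4279/20736, 3157/10368]
  R: [643/2304, 3/16, 4069/20736, 437/1296]
  S: [217/768, 103/576, 31/162, 7201/20736]

(P^4)[P -> R] = 349/1728

Answer: 349/1728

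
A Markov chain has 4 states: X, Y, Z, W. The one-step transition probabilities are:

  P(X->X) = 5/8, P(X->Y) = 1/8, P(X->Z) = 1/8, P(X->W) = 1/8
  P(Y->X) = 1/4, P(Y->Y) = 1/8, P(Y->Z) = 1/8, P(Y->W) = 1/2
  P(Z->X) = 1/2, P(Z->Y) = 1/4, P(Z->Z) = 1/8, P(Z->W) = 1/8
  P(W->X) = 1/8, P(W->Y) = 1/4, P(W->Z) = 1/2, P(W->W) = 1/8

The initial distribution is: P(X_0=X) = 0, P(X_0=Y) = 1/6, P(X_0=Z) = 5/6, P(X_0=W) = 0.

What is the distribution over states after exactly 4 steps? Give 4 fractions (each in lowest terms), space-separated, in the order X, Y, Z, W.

Answer: 3607/8192 89/512 1597/8192 391/2048

Derivation:
Propagating the distribution step by step (d_{t+1} = d_t * P):
d_0 = (X=0, Y=1/6, Z=5/6, W=0)
  d_1[X] = 0*5/8 + 1/6*1/4 + 5/6*1/2 + 0*1/8 = 11/24
  d_1[Y] = 0*1/8 + 1/6*1/8 + 5/6*1/4 + 0*1/4 = 11/48
  d_1[Z] = 0*1/8 + 1/6*1/8 + 5/6*1/8 + 0*1/2 = 1/8
  d_1[W] = 0*1/8 + 1/6*1/2 + 5/6*1/8 + 0*1/8 = 3/16
d_1 = (X=11/24, Y=11/48, Z=1/8, W=3/16)
  d_2[X] = 11/24*5/8 + 11/48*1/4 + 1/8*1/2 + 3/16*1/8 = 55/128
  d_2[Y] = 11/24*1/8 + 11/48*1/8 + 1/8*1/4 + 3/16*1/4 = 21/128
  d_2[Z] = 11/24*1/8 + 11/48*1/8 + 1/8*1/8 + 3/16*1/2 = 25/128
  d_2[W] = 11/24*1/8 + 11/48*1/2 + 1/8*1/8 + 3/16*1/8 = 27/128
d_2 = (X=55/128, Y=21/128, Z=25/128, W=27/128)
  d_3[X] = 55/128*5/8 + 21/128*1/4 + 25/128*1/2 + 27/128*1/8 = 111/256
  d_3[Y] = 55/128*1/8 + 21/128*1/8 + 25/128*1/4 + 27/128*1/4 = 45/256
  d_3[Z] = 55/128*1/8 + 21/128*1/8 + 25/128*1/8 + 27/128*1/2 = 209/1024
  d_3[W] = 55/128*1/8 + 21/128*1/2 + 25/128*1/8 + 27/128*1/8 = 191/1024
d_3 = (X=111/256, Y=45/256, Z=209/1024, W=191/1024)
  d_4[X] = 111/256*5/8 + 45/256*1/4 + 209/1024*1/2 + 191/1024*1/8 = 3607/8192
  d_4[Y] = 111/256*1/8 + 45/256*1/8 + 209/1024*1/4 + 191/1024*1/4 = 89/512
  d_4[Z] = 111/256*1/8 + 45/256*1/8 + 209/1024*1/8 + 191/1024*1/2 = 1597/8192
  d_4[W] = 111/256*1/8 + 45/256*1/2 + 209/1024*1/8 + 191/1024*1/8 = 391/2048
d_4 = (X=3607/8192, Y=89/512, Z=1597/8192, W=391/2048)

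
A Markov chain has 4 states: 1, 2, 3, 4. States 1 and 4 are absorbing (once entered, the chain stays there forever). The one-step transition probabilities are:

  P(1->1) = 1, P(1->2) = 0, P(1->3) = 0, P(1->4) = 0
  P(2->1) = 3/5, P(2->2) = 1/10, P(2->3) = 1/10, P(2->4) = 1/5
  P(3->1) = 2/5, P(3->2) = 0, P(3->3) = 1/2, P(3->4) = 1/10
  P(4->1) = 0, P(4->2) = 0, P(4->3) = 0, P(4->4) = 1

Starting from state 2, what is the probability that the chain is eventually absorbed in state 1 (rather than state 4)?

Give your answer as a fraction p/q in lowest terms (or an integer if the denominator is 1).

Let a_i = P(absorbed in 1 | start in state i).
Boundary conditions: a_1 = 1, a_4 = 0.
For each transient state i, a_i = sum_j P(i->j) * a_j:
  a_2 = 3/5*a_1 + 1/10*a_2 + 1/10*a_3 + 1/5*a_4
  a_3 = 2/5*a_1 + 0*a_2 + 1/2*a_3 + 1/10*a_4

Substituting a_1 = 1 and a_4 = 0, rearrange to (I - Q) a = r where r[i] = P(i -> 1):
  [9/10, -1/10] . (a_2, a_3) = 3/5
  [0, 1/2] . (a_2, a_3) = 2/5

Solving yields:
  a_2 = 34/45
  a_3 = 4/5

Starting state is 2, so the absorption probability is a_2 = 34/45.

Answer: 34/45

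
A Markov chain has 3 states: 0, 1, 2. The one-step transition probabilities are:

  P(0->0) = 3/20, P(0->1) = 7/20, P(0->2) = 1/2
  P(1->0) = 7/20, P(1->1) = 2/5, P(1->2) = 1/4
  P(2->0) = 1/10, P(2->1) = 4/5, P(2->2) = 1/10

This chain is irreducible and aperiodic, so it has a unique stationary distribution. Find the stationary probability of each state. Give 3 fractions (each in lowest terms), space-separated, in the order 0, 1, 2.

Answer: 136/577 286/577 155/577

Derivation:
The stationary distribution satisfies pi = pi * P, i.e.:
  pi_0 = 3/20*pi_0 + 7/20*pi_1 + 1/10*pi_2
  pi_1 = 7/20*pi_0 + 2/5*pi_1 + 4/5*pi_2
  pi_2 = 1/2*pi_0 + 1/4*pi_1 + 1/10*pi_2
with normalization: pi_0 + pi_1 + pi_2 = 1.

Using the first 2 balance equations plus normalization, the linear system A*pi = b is:
  [-17/20, 7/20, 1/10] . pi = 0
  [7/20, -3/5, 4/5] . pi = 0
  [1, 1, 1] . pi = 1

Solving yields:
  pi_0 = 136/577
  pi_1 = 286/577
  pi_2 = 155/577

Verification (pi * P):
  136/577*3/20 + 286/577*7/20 + 155/577*1/10 = 136/577 = pi_0  (ok)
  136/577*7/20 + 286/577*2/5 + 155/577*4/5 = 286/577 = pi_1  (ok)
  136/577*1/2 + 286/577*1/4 + 155/577*1/10 = 155/577 = pi_2  (ok)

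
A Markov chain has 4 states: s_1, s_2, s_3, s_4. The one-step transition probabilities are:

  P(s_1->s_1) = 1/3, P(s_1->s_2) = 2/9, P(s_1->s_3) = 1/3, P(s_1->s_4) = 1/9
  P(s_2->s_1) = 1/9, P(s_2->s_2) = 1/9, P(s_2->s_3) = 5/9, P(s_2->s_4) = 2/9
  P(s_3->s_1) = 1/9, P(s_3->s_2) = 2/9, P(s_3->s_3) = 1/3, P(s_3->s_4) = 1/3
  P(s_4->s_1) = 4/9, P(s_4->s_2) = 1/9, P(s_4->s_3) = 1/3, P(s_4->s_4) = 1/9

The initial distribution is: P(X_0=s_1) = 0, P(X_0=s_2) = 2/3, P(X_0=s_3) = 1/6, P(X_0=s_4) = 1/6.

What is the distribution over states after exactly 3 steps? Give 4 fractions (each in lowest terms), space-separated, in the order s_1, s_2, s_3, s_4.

Answer: 347/1458 385/2187 818/2187 103/486

Derivation:
Propagating the distribution step by step (d_{t+1} = d_t * P):
d_0 = (s_1=0, s_2=2/3, s_3=1/6, s_4=1/6)
  d_1[s_1] = 0*1/3 + 2/3*1/9 + 1/6*1/9 + 1/6*4/9 = 1/6
  d_1[s_2] = 0*2/9 + 2/3*1/9 + 1/6*2/9 + 1/6*1/9 = 7/54
  d_1[s_3] = 0*1/3 + 2/3*5/9 + 1/6*1/3 + 1/6*1/3 = 13/27
  d_1[s_4] = 0*1/9 + 2/3*2/9 + 1/6*1/3 + 1/6*1/9 = 2/9
d_1 = (s_1=1/6, s_2=7/54, s_3=13/27, s_4=2/9)
  d_2[s_1] = 1/6*1/3 + 7/54*1/9 + 13/27*1/9 + 2/9*4/9 = 2/9
  d_2[s_2] = 1/6*2/9 + 7/54*1/9 + 13/27*2/9 + 2/9*1/9 = 89/486
  d_2[s_3] = 1/6*1/3 + 7/54*5/9 + 13/27*1/3 + 2/9*1/3 = 88/243
  d_2[s_4] = 1/6*1/9 + 7/54*2/9 + 13/27*1/3 + 2/9*1/9 = 113/486
d_2 = (s_1=2/9, s_2=89/486, s_3=88/243, s_4=113/486)
  d_3[s_1] = 2/9*1/3 + 89/486*1/9 + 88/243*1/9 + 113/486*4/9 = 347/1458
  d_3[s_2] = 2/9*2/9 + 89/486*1/9 + 88/243*2/9 + 113/486*1/9 = 385/2187
  d_3[s_3] = 2/9*1/3 + 89/486*5/9 + 88/243*1/3 + 113/486*1/3 = 818/2187
  d_3[s_4] = 2/9*1/9 + 89/486*2/9 + 88/243*1/3 + 113/486*1/9 = 103/486
d_3 = (s_1=347/1458, s_2=385/2187, s_3=818/2187, s_4=103/486)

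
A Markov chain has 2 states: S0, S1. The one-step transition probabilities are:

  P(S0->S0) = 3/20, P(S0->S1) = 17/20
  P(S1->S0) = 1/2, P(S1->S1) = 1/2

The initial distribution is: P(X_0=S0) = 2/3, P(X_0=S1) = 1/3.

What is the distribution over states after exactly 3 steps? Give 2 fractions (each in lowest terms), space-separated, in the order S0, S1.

Propagating the distribution step by step (d_{t+1} = d_t * P):
d_0 = (S0=2/3, S1=1/3)
  d_1[S0] = 2/3*3/20 + 1/3*1/2 = 4/15
  d_1[S1] = 2/3*17/20 + 1/3*1/2 = 11/15
d_1 = (S0=4/15, S1=11/15)
  d_2[S0] = 4/15*3/20 + 11/15*1/2 = 61/150
  d_2[S1] = 4/15*17/20 + 11/15*1/2 = 89/150
d_2 = (S0=61/150, S1=89/150)
  d_3[S0] = 61/150*3/20 + 89/150*1/2 = 1073/3000
  d_3[S1] = 61/150*17/20 + 89/150*1/2 = 1927/3000
d_3 = (S0=1073/3000, S1=1927/3000)

Answer: 1073/3000 1927/3000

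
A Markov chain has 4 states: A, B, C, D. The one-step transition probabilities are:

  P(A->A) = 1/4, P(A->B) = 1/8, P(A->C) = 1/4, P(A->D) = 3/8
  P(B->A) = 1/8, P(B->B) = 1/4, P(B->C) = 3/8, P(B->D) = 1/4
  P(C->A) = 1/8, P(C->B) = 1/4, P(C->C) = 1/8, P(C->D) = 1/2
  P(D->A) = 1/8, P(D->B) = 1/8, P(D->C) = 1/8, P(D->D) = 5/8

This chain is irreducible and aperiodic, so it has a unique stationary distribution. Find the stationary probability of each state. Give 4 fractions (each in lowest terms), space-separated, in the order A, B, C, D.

Answer: 1/7 32/189 5/27 95/189

Derivation:
The stationary distribution satisfies pi = pi * P, i.e.:
  pi_A = 1/4*pi_A + 1/8*pi_B + 1/8*pi_C + 1/8*pi_D
  pi_B = 1/8*pi_A + 1/4*pi_B + 1/4*pi_C + 1/8*pi_D
  pi_C = 1/4*pi_A + 3/8*pi_B + 1/8*pi_C + 1/8*pi_D
  pi_D = 3/8*pi_A + 1/4*pi_B + 1/2*pi_C + 5/8*pi_D
with normalization: pi_A + pi_B + pi_C + pi_D = 1.

Using the first 3 balance equations plus normalization, the linear system A*pi = b is:
  [-3/4, 1/8, 1/8, 1/8] . pi = 0
  [1/8, -3/4, 1/4, 1/8] . pi = 0
  [1/4, 3/8, -7/8, 1/8] . pi = 0
  [1, 1, 1, 1] . pi = 1

Solving yields:
  pi_A = 1/7
  pi_B = 32/189
  pi_C = 5/27
  pi_D = 95/189

Verification (pi * P):
  1/7*1/4 + 32/189*1/8 + 5/27*1/8 + 95/189*1/8 = 1/7 = pi_A  (ok)
  1/7*1/8 + 32/189*1/4 + 5/27*1/4 + 95/189*1/8 = 32/189 = pi_B  (ok)
  1/7*1/4 + 32/189*3/8 + 5/27*1/8 + 95/189*1/8 = 5/27 = pi_C  (ok)
  1/7*3/8 + 32/189*1/4 + 5/27*1/2 + 95/189*5/8 = 95/189 = pi_D  (ok)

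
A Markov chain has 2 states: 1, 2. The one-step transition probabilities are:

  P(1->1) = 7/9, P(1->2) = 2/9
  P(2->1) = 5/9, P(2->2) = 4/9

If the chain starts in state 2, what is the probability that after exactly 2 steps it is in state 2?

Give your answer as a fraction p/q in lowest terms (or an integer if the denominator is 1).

Answer: 26/81

Derivation:
Computing P^2 by repeated multiplication:
P^1 =
  1: [7/9, 2/9]
  2: [5/9, 4/9]
P^2 =
  1: [59/81, 22/81]
  2: [55/81, 26/81]

(P^2)[2 -> 2] = 26/81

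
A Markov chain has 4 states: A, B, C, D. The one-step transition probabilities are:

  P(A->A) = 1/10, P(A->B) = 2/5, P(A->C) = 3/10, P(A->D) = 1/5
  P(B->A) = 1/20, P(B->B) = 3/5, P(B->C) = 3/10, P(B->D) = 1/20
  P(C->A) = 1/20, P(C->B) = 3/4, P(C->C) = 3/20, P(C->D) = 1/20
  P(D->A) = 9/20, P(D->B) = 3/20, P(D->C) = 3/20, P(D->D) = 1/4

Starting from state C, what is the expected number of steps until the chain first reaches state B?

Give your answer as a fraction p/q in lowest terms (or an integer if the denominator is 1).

Let h_i = expected steps to first reach B from state i.
Boundary: h_B = 0.
First-step equations for the other states:
  h_A = 1 + 1/10*h_A + 2/5*h_B + 3/10*h_C + 1/5*h_D
  h_C = 1 + 1/20*h_A + 3/4*h_B + 3/20*h_C + 1/20*h_D
  h_D = 1 + 9/20*h_A + 3/20*h_B + 3/20*h_C + 1/4*h_D

Substituting h_B = 0 and rearranging gives the linear system (I - Q) h = 1:
  [9/10, -3/10, -1/5] . (h_A, h_C, h_D) = 1
  [-1/20, 17/20, -1/20] . (h_A, h_C, h_D) = 1
  [-9/20, -3/20, 3/4] . (h_A, h_C, h_D) = 1

Solving yields:
  h_A = 1070/471
  h_C = 700/471
  h_D = 470/157

Starting state is C, so the expected hitting time is h_C = 700/471.

Answer: 700/471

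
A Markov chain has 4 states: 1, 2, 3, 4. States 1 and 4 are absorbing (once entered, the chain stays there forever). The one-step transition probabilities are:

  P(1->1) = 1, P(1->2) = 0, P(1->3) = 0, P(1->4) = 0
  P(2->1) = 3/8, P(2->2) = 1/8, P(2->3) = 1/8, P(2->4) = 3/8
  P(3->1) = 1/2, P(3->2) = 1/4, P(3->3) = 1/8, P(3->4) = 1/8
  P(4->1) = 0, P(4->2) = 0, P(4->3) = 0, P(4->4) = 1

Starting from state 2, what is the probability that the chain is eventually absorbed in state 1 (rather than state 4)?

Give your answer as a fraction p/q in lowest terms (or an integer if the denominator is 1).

Let a_i = P(absorbed in 1 | start in state i).
Boundary conditions: a_1 = 1, a_4 = 0.
For each transient state i, a_i = sum_j P(i->j) * a_j:
  a_2 = 3/8*a_1 + 1/8*a_2 + 1/8*a_3 + 3/8*a_4
  a_3 = 1/2*a_1 + 1/4*a_2 + 1/8*a_3 + 1/8*a_4

Substituting a_1 = 1 and a_4 = 0, rearrange to (I - Q) a = r where r[i] = P(i -> 1):
  [7/8, -1/8] . (a_2, a_3) = 3/8
  [-1/4, 7/8] . (a_2, a_3) = 1/2

Solving yields:
  a_2 = 25/47
  a_3 = 34/47

Starting state is 2, so the absorption probability is a_2 = 25/47.

Answer: 25/47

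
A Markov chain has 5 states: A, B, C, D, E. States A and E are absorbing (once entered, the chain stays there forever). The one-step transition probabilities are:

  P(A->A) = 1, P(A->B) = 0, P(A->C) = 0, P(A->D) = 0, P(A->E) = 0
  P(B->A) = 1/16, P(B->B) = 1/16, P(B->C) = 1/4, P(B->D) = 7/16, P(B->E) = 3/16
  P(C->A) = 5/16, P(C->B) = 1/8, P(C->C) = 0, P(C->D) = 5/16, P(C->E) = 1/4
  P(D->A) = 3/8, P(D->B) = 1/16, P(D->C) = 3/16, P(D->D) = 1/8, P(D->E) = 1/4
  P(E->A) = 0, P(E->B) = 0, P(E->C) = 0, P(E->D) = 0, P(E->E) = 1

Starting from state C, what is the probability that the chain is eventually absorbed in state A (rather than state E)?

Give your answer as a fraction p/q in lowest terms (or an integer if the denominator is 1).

Let a_i = P(absorbed in A | start in state i).
Boundary conditions: a_A = 1, a_E = 0.
For each transient state i, a_i = sum_j P(i->j) * a_j:
  a_B = 1/16*a_A + 1/16*a_B + 1/4*a_C + 7/16*a_D + 3/16*a_E
  a_C = 5/16*a_A + 1/8*a_B + 0*a_C + 5/16*a_D + 1/4*a_E
  a_D = 3/8*a_A + 1/16*a_B + 3/16*a_C + 1/8*a_D + 1/4*a_E

Substituting a_A = 1 and a_E = 0, rearrange to (I - Q) a = r where r[i] = P(i -> A):
  [15/16, -1/4, -7/16] . (a_B, a_C, a_D) = 1/16
  [-1/8, 1, -5/16] . (a_B, a_C, a_D) = 5/16
  [-1/16, -3/16, 7/8] . (a_B, a_C, a_D) = 3/8

Solving yields:
  a_B = 18/37
  a_C = 226/407
  a_D = 237/407

Starting state is C, so the absorption probability is a_C = 226/407.

Answer: 226/407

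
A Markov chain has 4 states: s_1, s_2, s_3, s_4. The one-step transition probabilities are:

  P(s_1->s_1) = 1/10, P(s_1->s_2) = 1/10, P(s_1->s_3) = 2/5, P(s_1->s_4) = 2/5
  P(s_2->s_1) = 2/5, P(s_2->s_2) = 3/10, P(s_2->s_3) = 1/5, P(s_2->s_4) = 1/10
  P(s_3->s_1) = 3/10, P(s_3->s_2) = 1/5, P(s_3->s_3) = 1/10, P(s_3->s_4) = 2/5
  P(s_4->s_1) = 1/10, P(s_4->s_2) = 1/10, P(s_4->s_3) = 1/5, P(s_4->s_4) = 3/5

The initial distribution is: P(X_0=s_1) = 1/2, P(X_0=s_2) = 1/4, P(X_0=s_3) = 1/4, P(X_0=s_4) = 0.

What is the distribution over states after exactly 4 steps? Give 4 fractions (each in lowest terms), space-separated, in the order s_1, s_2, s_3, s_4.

Answer: 7609/40000 6113/40000 8659/40000 17619/40000

Derivation:
Propagating the distribution step by step (d_{t+1} = d_t * P):
d_0 = (s_1=1/2, s_2=1/4, s_3=1/4, s_4=0)
  d_1[s_1] = 1/2*1/10 + 1/4*2/5 + 1/4*3/10 + 0*1/10 = 9/40
  d_1[s_2] = 1/2*1/10 + 1/4*3/10 + 1/4*1/5 + 0*1/10 = 7/40
  d_1[s_3] = 1/2*2/5 + 1/4*1/5 + 1/4*1/10 + 0*1/5 = 11/40
  d_1[s_4] = 1/2*2/5 + 1/4*1/10 + 1/4*2/5 + 0*3/5 = 13/40
d_1 = (s_1=9/40, s_2=7/40, s_3=11/40, s_4=13/40)
  d_2[s_1] = 9/40*1/10 + 7/40*2/5 + 11/40*3/10 + 13/40*1/10 = 83/400
  d_2[s_2] = 9/40*1/10 + 7/40*3/10 + 11/40*1/5 + 13/40*1/10 = 13/80
  d_2[s_3] = 9/40*2/5 + 7/40*1/5 + 11/40*1/10 + 13/40*1/5 = 87/400
  d_2[s_4] = 9/40*2/5 + 7/40*1/10 + 11/40*2/5 + 13/40*3/5 = 33/80
d_2 = (s_1=83/400, s_2=13/80, s_3=87/400, s_4=33/80)
  d_3[s_1] = 83/400*1/10 + 13/80*2/5 + 87/400*3/10 + 33/80*1/10 = 769/4000
  d_3[s_2] = 83/400*1/10 + 13/80*3/10 + 87/400*1/5 + 33/80*1/10 = 617/4000
  d_3[s_3] = 83/400*2/5 + 13/80*1/5 + 87/400*1/10 + 33/80*1/5 = 879/4000
  d_3[s_4] = 83/400*2/5 + 13/80*1/10 + 87/400*2/5 + 33/80*3/5 = 347/800
d_3 = (s_1=769/4000, s_2=617/4000, s_3=879/4000, s_4=347/800)
  d_4[s_1] = 769/4000*1/10 + 617/4000*2/5 + 879/4000*3/10 + 347/800*1/10 = 7609/40000
  d_4[s_2] = 769/4000*1/10 + 617/4000*3/10 + 879/4000*1/5 + 347/800*1/10 = 6113/40000
  d_4[s_3] = 769/4000*2/5 + 617/4000*1/5 + 879/4000*1/10 + 347/800*1/5 = 8659/40000
  d_4[s_4] = 769/4000*2/5 + 617/4000*1/10 + 879/4000*2/5 + 347/800*3/5 = 17619/40000
d_4 = (s_1=7609/40000, s_2=6113/40000, s_3=8659/40000, s_4=17619/40000)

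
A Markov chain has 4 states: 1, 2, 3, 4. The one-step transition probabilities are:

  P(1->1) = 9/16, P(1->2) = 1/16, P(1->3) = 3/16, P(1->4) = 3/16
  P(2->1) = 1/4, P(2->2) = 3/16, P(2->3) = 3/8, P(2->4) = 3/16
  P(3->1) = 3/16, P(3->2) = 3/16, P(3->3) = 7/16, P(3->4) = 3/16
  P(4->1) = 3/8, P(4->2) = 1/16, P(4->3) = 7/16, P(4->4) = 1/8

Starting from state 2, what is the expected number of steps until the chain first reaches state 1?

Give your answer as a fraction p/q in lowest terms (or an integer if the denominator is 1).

Answer: 272/67

Derivation:
Let h_i = expected steps to first reach 1 from state i.
Boundary: h_1 = 0.
First-step equations for the other states:
  h_2 = 1 + 1/4*h_1 + 3/16*h_2 + 3/8*h_3 + 3/16*h_4
  h_3 = 1 + 3/16*h_1 + 3/16*h_2 + 7/16*h_3 + 3/16*h_4
  h_4 = 1 + 3/8*h_1 + 1/16*h_2 + 7/16*h_3 + 1/8*h_4

Substituting h_1 = 0 and rearranging gives the linear system (I - Q) h = 1:
  [13/16, -3/8, -3/16] . (h_2, h_3, h_4) = 1
  [-3/16, 9/16, -3/16] . (h_2, h_3, h_4) = 1
  [-1/16, -7/16, 7/8] . (h_2, h_3, h_4) = 1

Solving yields:
  h_2 = 272/67
  h_3 = 4352/1005
  h_4 = 3616/1005

Starting state is 2, so the expected hitting time is h_2 = 272/67.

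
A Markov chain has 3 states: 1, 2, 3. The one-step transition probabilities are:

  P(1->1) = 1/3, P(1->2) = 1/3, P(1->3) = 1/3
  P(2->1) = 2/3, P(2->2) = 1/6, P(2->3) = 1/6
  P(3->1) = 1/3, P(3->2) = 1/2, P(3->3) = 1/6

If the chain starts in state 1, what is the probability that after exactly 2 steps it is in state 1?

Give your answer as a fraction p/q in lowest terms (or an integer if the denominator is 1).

Computing P^2 by repeated multiplication:
P^1 =
  1: [1/3, 1/3, 1/3]
  2: [2/3, 1/6, 1/6]
  3: [1/3, 1/2, 1/6]
P^2 =
  1: [4/9, 1/3, 2/9]
  2: [7/18, 1/3, 5/18]
  3: [1/2, 5/18, 2/9]

(P^2)[1 -> 1] = 4/9

Answer: 4/9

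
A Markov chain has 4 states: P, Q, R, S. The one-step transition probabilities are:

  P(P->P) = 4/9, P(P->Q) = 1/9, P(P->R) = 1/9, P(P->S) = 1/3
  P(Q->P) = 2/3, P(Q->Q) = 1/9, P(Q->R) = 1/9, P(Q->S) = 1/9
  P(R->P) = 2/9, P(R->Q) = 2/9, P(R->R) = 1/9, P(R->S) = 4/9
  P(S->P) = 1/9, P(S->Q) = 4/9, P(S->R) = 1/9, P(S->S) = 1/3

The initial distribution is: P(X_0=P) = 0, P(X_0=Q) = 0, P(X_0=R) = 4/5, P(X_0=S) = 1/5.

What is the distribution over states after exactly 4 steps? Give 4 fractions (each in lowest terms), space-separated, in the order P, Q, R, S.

Answer: 4076/10935 2396/10935 1/9 3248/10935

Derivation:
Propagating the distribution step by step (d_{t+1} = d_t * P):
d_0 = (P=0, Q=0, R=4/5, S=1/5)
  d_1[P] = 0*4/9 + 0*2/3 + 4/5*2/9 + 1/5*1/9 = 1/5
  d_1[Q] = 0*1/9 + 0*1/9 + 4/5*2/9 + 1/5*4/9 = 4/15
  d_1[R] = 0*1/9 + 0*1/9 + 4/5*1/9 + 1/5*1/9 = 1/9
  d_1[S] = 0*1/3 + 0*1/9 + 4/5*4/9 + 1/5*1/3 = 19/45
d_1 = (P=1/5, Q=4/15, R=1/9, S=19/45)
  d_2[P] = 1/5*4/9 + 4/15*2/3 + 1/9*2/9 + 19/45*1/9 = 137/405
  d_2[Q] = 1/5*1/9 + 4/15*1/9 + 1/9*2/9 + 19/45*4/9 = 107/405
  d_2[R] = 1/5*1/9 + 4/15*1/9 + 1/9*1/9 + 19/45*1/9 = 1/9
  d_2[S] = 1/5*1/3 + 4/15*1/9 + 1/9*4/9 + 19/45*1/3 = 116/405
d_2 = (P=137/405, Q=107/405, R=1/9, S=116/405)
  d_3[P] = 137/405*4/9 + 107/405*2/3 + 1/9*2/9 + 116/405*1/9 = 1396/3645
  d_3[Q] = 137/405*1/9 + 107/405*1/9 + 1/9*2/9 + 116/405*4/9 = 266/1215
  d_3[R] = 137/405*1/9 + 107/405*1/9 + 1/9*1/9 + 116/405*1/9 = 1/9
  d_3[S] = 137/405*1/3 + 107/405*1/9 + 1/9*4/9 + 116/405*1/3 = 1046/3645
d_3 = (P=1396/3645, Q=266/1215, R=1/9, S=1046/3645)
  d_4[P] = 1396/3645*4/9 + 266/1215*2/3 + 1/9*2/9 + 1046/3645*1/9 = 4076/10935
  d_4[Q] = 1396/3645*1/9 + 266/1215*1/9 + 1/9*2/9 + 1046/3645*4/9 = 2396/10935
  d_4[R] = 1396/3645*1/9 + 266/1215*1/9 + 1/9*1/9 + 1046/3645*1/9 = 1/9
  d_4[S] = 1396/3645*1/3 + 266/1215*1/9 + 1/9*4/9 + 1046/3645*1/3 = 3248/10935
d_4 = (P=4076/10935, Q=2396/10935, R=1/9, S=3248/10935)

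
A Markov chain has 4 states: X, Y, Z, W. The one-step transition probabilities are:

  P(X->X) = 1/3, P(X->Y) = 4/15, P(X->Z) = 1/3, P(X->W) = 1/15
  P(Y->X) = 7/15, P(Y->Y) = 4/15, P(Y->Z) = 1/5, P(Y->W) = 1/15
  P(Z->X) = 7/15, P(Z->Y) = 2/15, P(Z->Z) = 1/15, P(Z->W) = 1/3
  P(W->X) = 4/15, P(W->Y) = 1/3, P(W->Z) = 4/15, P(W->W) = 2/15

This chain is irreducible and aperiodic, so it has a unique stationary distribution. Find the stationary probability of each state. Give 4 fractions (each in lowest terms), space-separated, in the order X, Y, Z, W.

Answer: 517/1334 327/1334 307/1334 183/1334

Derivation:
The stationary distribution satisfies pi = pi * P, i.e.:
  pi_X = 1/3*pi_X + 7/15*pi_Y + 7/15*pi_Z + 4/15*pi_W
  pi_Y = 4/15*pi_X + 4/15*pi_Y + 2/15*pi_Z + 1/3*pi_W
  pi_Z = 1/3*pi_X + 1/5*pi_Y + 1/15*pi_Z + 4/15*pi_W
  pi_W = 1/15*pi_X + 1/15*pi_Y + 1/3*pi_Z + 2/15*pi_W
with normalization: pi_X + pi_Y + pi_Z + pi_W = 1.

Using the first 3 balance equations plus normalization, the linear system A*pi = b is:
  [-2/3, 7/15, 7/15, 4/15] . pi = 0
  [4/15, -11/15, 2/15, 1/3] . pi = 0
  [1/3, 1/5, -14/15, 4/15] . pi = 0
  [1, 1, 1, 1] . pi = 1

Solving yields:
  pi_X = 517/1334
  pi_Y = 327/1334
  pi_Z = 307/1334
  pi_W = 183/1334

Verification (pi * P):
  517/1334*1/3 + 327/1334*7/15 + 307/1334*7/15 + 183/1334*4/15 = 517/1334 = pi_X  (ok)
  517/1334*4/15 + 327/1334*4/15 + 307/1334*2/15 + 183/1334*1/3 = 327/1334 = pi_Y  (ok)
  517/1334*1/3 + 327/1334*1/5 + 307/1334*1/15 + 183/1334*4/15 = 307/1334 = pi_Z  (ok)
  517/1334*1/15 + 327/1334*1/15 + 307/1334*1/3 + 183/1334*2/15 = 183/1334 = pi_W  (ok)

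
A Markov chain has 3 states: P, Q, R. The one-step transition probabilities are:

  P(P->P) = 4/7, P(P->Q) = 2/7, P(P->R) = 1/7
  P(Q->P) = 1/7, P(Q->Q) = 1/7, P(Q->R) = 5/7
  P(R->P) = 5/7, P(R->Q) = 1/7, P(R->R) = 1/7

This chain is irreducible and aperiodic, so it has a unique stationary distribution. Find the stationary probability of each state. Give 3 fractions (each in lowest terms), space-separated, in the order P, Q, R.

The stationary distribution satisfies pi = pi * P, i.e.:
  pi_P = 4/7*pi_P + 1/7*pi_Q + 5/7*pi_R
  pi_Q = 2/7*pi_P + 1/7*pi_Q + 1/7*pi_R
  pi_R = 1/7*pi_P + 5/7*pi_Q + 1/7*pi_R
with normalization: pi_P + pi_Q + pi_R = 1.

Using the first 2 balance equations plus normalization, the linear system A*pi = b is:
  [-3/7, 1/7, 5/7] . pi = 0
  [2/7, -6/7, 1/7] . pi = 0
  [1, 1, 1] . pi = 1

Solving yields:
  pi_P = 31/60
  pi_Q = 13/60
  pi_R = 4/15

Verification (pi * P):
  31/60*4/7 + 13/60*1/7 + 4/15*5/7 = 31/60 = pi_P  (ok)
  31/60*2/7 + 13/60*1/7 + 4/15*1/7 = 13/60 = pi_Q  (ok)
  31/60*1/7 + 13/60*5/7 + 4/15*1/7 = 4/15 = pi_R  (ok)

Answer: 31/60 13/60 4/15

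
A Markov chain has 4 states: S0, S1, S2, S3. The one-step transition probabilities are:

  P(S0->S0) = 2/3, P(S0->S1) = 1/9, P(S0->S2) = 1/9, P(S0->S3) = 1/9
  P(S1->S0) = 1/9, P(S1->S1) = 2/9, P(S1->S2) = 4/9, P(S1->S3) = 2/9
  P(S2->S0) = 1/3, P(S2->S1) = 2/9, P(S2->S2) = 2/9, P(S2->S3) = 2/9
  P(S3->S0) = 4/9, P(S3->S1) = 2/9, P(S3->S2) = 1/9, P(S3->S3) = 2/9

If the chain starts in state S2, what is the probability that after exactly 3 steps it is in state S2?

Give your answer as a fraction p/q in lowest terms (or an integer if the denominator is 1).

Answer: 143/729

Derivation:
Computing P^3 by repeated multiplication:
P^1 =
  S0: [2/3, 1/9, 1/9, 1/9]
  S1: [1/9, 2/9, 4/9, 2/9]
  S2: [1/3, 2/9, 2/9, 2/9]
  S3: [4/9, 2/9, 1/9, 2/9]
P^2 =
  S0: [44/81, 4/27, 13/81, 4/27]
  S1: [28/81, 17/81, 19/81, 17/81]
  S2: [34/81, 5/27, 17/81, 5/27]
  S3: [37/81, 14/81, 16/81, 14/81]
P^3 =
  S0: [121/243, 118/729, 130/729, 118/729]
  S1: [310/729, 134/729, 151/729, 134/729]
  S2: [110/243, 128/729, 143/729, 128/729]
  S3: [340/729, 125/729, 139/729, 125/729]

(P^3)[S2 -> S2] = 143/729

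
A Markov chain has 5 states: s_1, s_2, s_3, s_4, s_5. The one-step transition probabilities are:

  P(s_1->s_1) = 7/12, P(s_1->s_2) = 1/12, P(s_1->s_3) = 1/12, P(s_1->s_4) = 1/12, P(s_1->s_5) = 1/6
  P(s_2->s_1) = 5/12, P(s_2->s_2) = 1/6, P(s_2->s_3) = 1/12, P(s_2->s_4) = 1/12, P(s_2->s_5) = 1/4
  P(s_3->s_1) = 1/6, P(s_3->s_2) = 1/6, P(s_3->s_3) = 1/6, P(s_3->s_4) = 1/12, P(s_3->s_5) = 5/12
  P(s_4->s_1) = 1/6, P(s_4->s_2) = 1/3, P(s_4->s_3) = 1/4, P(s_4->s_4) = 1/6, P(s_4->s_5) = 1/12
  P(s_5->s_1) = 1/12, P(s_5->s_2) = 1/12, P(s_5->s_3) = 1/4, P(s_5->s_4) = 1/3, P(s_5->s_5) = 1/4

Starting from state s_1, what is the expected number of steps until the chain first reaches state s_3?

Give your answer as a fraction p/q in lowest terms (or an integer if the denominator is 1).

Let h_i = expected steps to first reach s_3 from state i.
Boundary: h_s_3 = 0.
First-step equations for the other states:
  h_s_1 = 1 + 7/12*h_s_1 + 1/12*h_s_2 + 1/12*h_s_3 + 1/12*h_s_4 + 1/6*h_s_5
  h_s_2 = 1 + 5/12*h_s_1 + 1/6*h_s_2 + 1/12*h_s_3 + 1/12*h_s_4 + 1/4*h_s_5
  h_s_4 = 1 + 1/6*h_s_1 + 1/3*h_s_2 + 1/4*h_s_3 + 1/6*h_s_4 + 1/12*h_s_5
  h_s_5 = 1 + 1/12*h_s_1 + 1/12*h_s_2 + 1/4*h_s_3 + 1/3*h_s_4 + 1/4*h_s_5

Substituting h_s_3 = 0 and rearranging gives the linear system (I - Q) h = 1:
  [5/12, -1/12, -1/12, -1/6] . (h_s_1, h_s_2, h_s_4, h_s_5) = 1
  [-5/12, 5/6, -1/12, -1/4] . (h_s_1, h_s_2, h_s_4, h_s_5) = 1
  [-1/6, -1/3, 5/6, -1/12] . (h_s_1, h_s_2, h_s_4, h_s_5) = 1
  [-1/12, -1/12, -1/3, 3/4] . (h_s_1, h_s_2, h_s_4, h_s_5) = 1

Solving yields:
  h_s_1 = 3252/445
  h_s_2 = 15924/2225
  h_s_4 = 13548/2225
  h_s_5 = 12564/2225

Starting state is s_1, so the expected hitting time is h_s_1 = 3252/445.

Answer: 3252/445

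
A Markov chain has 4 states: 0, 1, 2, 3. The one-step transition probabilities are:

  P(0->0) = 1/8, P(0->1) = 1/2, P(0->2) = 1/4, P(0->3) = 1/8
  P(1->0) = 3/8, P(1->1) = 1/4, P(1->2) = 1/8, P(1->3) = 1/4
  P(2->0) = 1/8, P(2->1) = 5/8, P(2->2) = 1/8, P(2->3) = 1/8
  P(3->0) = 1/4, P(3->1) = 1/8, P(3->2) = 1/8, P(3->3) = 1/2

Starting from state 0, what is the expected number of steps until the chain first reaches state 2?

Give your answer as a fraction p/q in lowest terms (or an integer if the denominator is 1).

Let h_i = expected steps to first reach 2 from state i.
Boundary: h_2 = 0.
First-step equations for the other states:
  h_0 = 1 + 1/8*h_0 + 1/2*h_1 + 1/4*h_2 + 1/8*h_3
  h_1 = 1 + 3/8*h_0 + 1/4*h_1 + 1/8*h_2 + 1/4*h_3
  h_3 = 1 + 1/4*h_0 + 1/8*h_1 + 1/8*h_2 + 1/2*h_3

Substituting h_2 = 0 and rearranging gives the linear system (I - Q) h = 1:
  [7/8, -1/2, -1/8] . (h_0, h_1, h_3) = 1
  [-3/8, 3/4, -1/4] . (h_0, h_1, h_3) = 1
  [-1/4, -1/8, 1/2] . (h_0, h_1, h_3) = 1

Solving yields:
  h_0 = 424/75
  h_1 = 472/75
  h_3 = 32/5

Starting state is 0, so the expected hitting time is h_0 = 424/75.

Answer: 424/75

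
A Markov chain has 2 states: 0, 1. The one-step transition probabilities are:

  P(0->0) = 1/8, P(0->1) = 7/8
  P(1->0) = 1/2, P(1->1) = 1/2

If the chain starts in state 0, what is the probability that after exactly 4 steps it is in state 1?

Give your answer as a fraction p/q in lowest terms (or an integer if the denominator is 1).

Answer: 2555/4096

Derivation:
Computing P^4 by repeated multiplication:
P^1 =
  0: [1/8, 7/8]
  1: [1/2, 1/2]
P^2 =
  0: [29/64, 35/64]
  1: [5/16, 11/16]
P^3 =
  0: [169/512, 343/512]
  1: [49/128, 79/128]
P^4 =
  0: [1541/4096, 2555/4096]
  1: [365/1024, 659/1024]

(P^4)[0 -> 1] = 2555/4096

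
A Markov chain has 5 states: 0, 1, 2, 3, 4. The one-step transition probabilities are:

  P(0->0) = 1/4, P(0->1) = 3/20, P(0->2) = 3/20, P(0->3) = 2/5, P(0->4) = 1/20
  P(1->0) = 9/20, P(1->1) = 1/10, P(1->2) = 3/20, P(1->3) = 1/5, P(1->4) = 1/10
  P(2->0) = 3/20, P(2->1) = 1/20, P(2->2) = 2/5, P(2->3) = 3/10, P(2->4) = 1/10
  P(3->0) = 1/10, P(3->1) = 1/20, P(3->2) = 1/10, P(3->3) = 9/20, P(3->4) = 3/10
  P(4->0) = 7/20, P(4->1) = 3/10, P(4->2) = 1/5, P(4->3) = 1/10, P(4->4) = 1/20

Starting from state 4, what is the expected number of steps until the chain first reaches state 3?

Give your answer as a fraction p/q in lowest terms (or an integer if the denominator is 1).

Answer: 695/173

Derivation:
Let h_i = expected steps to first reach 3 from state i.
Boundary: h_3 = 0.
First-step equations for the other states:
  h_0 = 1 + 1/4*h_0 + 3/20*h_1 + 3/20*h_2 + 2/5*h_3 + 1/20*h_4
  h_1 = 1 + 9/20*h_0 + 1/10*h_1 + 3/20*h_2 + 1/5*h_3 + 1/10*h_4
  h_2 = 1 + 3/20*h_0 + 1/20*h_1 + 2/5*h_2 + 3/10*h_3 + 1/10*h_4
  h_4 = 1 + 7/20*h_0 + 3/10*h_1 + 1/5*h_2 + 1/10*h_3 + 1/20*h_4

Substituting h_3 = 0 and rearranging gives the linear system (I - Q) h = 1:
  [3/4, -3/20, -3/20, -1/20] . (h_0, h_1, h_2, h_4) = 1
  [-9/20, 9/10, -3/20, -1/10] . (h_0, h_1, h_2, h_4) = 1
  [-3/20, -1/20, 3/5, -1/10] . (h_0, h_1, h_2, h_4) = 1
  [-7/20, -3/10, -1/5, 19/20] . (h_0, h_1, h_2, h_4) = 1

Solving yields:
  h_0 = 1559/519
  h_1 = 627/173
  h_2 = 1759/519
  h_4 = 695/173

Starting state is 4, so the expected hitting time is h_4 = 695/173.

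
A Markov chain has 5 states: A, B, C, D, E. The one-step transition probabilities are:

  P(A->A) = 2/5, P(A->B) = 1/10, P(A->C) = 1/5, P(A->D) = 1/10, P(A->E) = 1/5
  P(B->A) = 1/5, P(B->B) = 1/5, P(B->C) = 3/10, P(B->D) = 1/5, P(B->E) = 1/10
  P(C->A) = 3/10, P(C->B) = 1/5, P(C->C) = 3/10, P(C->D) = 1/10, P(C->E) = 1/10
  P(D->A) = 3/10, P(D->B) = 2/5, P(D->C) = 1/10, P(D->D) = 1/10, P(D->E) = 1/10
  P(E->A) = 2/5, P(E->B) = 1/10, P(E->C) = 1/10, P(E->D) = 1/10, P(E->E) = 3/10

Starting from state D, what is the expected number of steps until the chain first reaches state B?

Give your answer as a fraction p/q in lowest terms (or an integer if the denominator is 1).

Let h_i = expected steps to first reach B from state i.
Boundary: h_B = 0.
First-step equations for the other states:
  h_A = 1 + 2/5*h_A + 1/10*h_B + 1/5*h_C + 1/10*h_D + 1/5*h_E
  h_C = 1 + 3/10*h_A + 1/5*h_B + 3/10*h_C + 1/10*h_D + 1/10*h_E
  h_D = 1 + 3/10*h_A + 2/5*h_B + 1/10*h_C + 1/10*h_D + 1/10*h_E
  h_E = 1 + 2/5*h_A + 1/10*h_B + 1/10*h_C + 1/10*h_D + 3/10*h_E

Substituting h_B = 0 and rearranging gives the linear system (I - Q) h = 1:
  [3/5, -1/5, -1/10, -1/5] . (h_A, h_C, h_D, h_E) = 1
  [-3/10, 7/10, -1/10, -1/10] . (h_A, h_C, h_D, h_E) = 1
  [-3/10, -1/10, 9/10, -1/10] . (h_A, h_C, h_D, h_E) = 1
  [-2/5, -1/10, -1/10, 7/10] . (h_A, h_C, h_D, h_E) = 1

Solving yields:
  h_A = 1000/149
  h_C = 1775/298
  h_D = 710/149
  h_E = 2025/298

Starting state is D, so the expected hitting time is h_D = 710/149.

Answer: 710/149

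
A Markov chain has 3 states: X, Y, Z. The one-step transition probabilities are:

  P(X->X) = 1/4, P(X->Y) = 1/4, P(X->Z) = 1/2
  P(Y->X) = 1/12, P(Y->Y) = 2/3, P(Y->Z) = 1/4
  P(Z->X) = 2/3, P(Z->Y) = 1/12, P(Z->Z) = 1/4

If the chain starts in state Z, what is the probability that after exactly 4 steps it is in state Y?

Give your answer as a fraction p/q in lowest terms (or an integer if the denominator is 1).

Answer: 6461/20736

Derivation:
Computing P^4 by repeated multiplication:
P^1 =
  X: [1/4, 1/4, 1/2]
  Y: [1/12, 2/3, 1/4]
  Z: [2/3, 1/12, 1/4]
P^2 =
  X: [5/12, 13/48, 5/16]
  Y: [35/144, 35/72, 13/48]
  Z: [49/144, 35/144, 5/12]
P^3 =
  X: [193/576, 179/576, 17/48]
  Y: [487/1728, 11/27, 179/576]
  Z: [331/864, 487/1728, 193/576]
P^4 =
  X: [1195/3456, 2215/6912, 769/2304]
  Y: [6461/20736, 3815/10368, 2215/6912]
  Z: [7105/20736, 6461/20736, 1195/3456]

(P^4)[Z -> Y] = 6461/20736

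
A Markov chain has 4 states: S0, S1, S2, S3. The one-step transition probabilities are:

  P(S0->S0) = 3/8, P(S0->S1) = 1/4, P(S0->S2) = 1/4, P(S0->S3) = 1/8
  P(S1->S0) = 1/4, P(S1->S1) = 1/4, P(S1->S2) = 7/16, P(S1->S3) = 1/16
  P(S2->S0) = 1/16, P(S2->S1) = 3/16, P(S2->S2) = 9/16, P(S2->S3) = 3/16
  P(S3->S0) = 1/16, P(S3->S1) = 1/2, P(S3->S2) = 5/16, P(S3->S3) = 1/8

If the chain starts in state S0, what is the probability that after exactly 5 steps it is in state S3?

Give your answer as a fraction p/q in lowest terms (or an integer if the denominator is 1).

Answer: 35777/262144

Derivation:
Computing P^5 by repeated multiplication:
P^1 =
  S0: [3/8, 1/4, 1/4, 1/8]
  S1: [1/4, 1/4, 7/16, 1/16]
  S2: [1/16, 3/16, 9/16, 3/16]
  S3: [1/16, 1/2, 5/16, 1/8]
P^2 =
  S0: [29/128, 17/64, 49/128, 1/8]
  S1: [3/16, 61/256, 7/16, 35/256]
  S2: [15/128, 67/256, 121/256, 19/128]
  S3: [45/256, 67/256, 115/256, 29/256]
P^3 =
  S0: [375/2048, 527/2048, 875/2048, 271/2048]
  S1: [679/4096, 263/1024, 901/2048, 563/4096]
  S2: [607/4096, 1055/4096, 467/1024, 283/2048]
  S3: [341/2048, 1025/4096, 1829/4096, 35/256]
P^4 =
  S0: [43/256, 8401/32768, 14419/32768, 1111/8192]
  S1: [10647/65536, 8417/32768, 29113/65536, 4471/32768]
  S2: [1287/8192, 4195/16384, 29455/65536, 9005/65536]
  S3: [10581/65536, 16795/65536, 7291/16384, 2249/16384]
P^5 =
  S0: [85491/524288, 134429/524288, 116407/262144, 35777/262144]
  S1: [169273/1048576, 268799/1048576, 467153/1048576, 143351/1048576]
  S2: [41839/262144, 268709/1048576, 117191/262144, 143747/1048576]
  S3: [84413/524288, 67241/262144, 467345/1048576, 143441/1048576]

(P^5)[S0 -> S3] = 35777/262144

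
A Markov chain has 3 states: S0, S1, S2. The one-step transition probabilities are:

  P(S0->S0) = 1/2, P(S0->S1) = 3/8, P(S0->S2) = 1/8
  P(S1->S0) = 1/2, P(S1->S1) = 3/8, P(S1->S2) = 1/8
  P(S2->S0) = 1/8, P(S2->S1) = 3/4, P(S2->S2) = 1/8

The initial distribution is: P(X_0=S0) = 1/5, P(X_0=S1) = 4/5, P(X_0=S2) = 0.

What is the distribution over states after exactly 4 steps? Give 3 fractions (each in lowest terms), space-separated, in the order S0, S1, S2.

Answer: 29/64 27/64 1/8

Derivation:
Propagating the distribution step by step (d_{t+1} = d_t * P):
d_0 = (S0=1/5, S1=4/5, S2=0)
  d_1[S0] = 1/5*1/2 + 4/5*1/2 + 0*1/8 = 1/2
  d_1[S1] = 1/5*3/8 + 4/5*3/8 + 0*3/4 = 3/8
  d_1[S2] = 1/5*1/8 + 4/5*1/8 + 0*1/8 = 1/8
d_1 = (S0=1/2, S1=3/8, S2=1/8)
  d_2[S0] = 1/2*1/2 + 3/8*1/2 + 1/8*1/8 = 29/64
  d_2[S1] = 1/2*3/8 + 3/8*3/8 + 1/8*3/4 = 27/64
  d_2[S2] = 1/2*1/8 + 3/8*1/8 + 1/8*1/8 = 1/8
d_2 = (S0=29/64, S1=27/64, S2=1/8)
  d_3[S0] = 29/64*1/2 + 27/64*1/2 + 1/8*1/8 = 29/64
  d_3[S1] = 29/64*3/8 + 27/64*3/8 + 1/8*3/4 = 27/64
  d_3[S2] = 29/64*1/8 + 27/64*1/8 + 1/8*1/8 = 1/8
d_3 = (S0=29/64, S1=27/64, S2=1/8)
  d_4[S0] = 29/64*1/2 + 27/64*1/2 + 1/8*1/8 = 29/64
  d_4[S1] = 29/64*3/8 + 27/64*3/8 + 1/8*3/4 = 27/64
  d_4[S2] = 29/64*1/8 + 27/64*1/8 + 1/8*1/8 = 1/8
d_4 = (S0=29/64, S1=27/64, S2=1/8)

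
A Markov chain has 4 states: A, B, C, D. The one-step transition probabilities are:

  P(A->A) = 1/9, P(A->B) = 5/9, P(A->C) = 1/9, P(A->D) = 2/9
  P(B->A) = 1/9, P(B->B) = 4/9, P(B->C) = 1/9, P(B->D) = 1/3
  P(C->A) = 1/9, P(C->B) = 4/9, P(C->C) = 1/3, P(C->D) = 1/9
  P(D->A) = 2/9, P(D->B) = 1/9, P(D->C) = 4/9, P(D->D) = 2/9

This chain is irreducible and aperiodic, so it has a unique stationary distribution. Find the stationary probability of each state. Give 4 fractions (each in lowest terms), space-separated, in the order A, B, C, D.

Answer: 95/691 263/691 169/691 164/691

Derivation:
The stationary distribution satisfies pi = pi * P, i.e.:
  pi_A = 1/9*pi_A + 1/9*pi_B + 1/9*pi_C + 2/9*pi_D
  pi_B = 5/9*pi_A + 4/9*pi_B + 4/9*pi_C + 1/9*pi_D
  pi_C = 1/9*pi_A + 1/9*pi_B + 1/3*pi_C + 4/9*pi_D
  pi_D = 2/9*pi_A + 1/3*pi_B + 1/9*pi_C + 2/9*pi_D
with normalization: pi_A + pi_B + pi_C + pi_D = 1.

Using the first 3 balance equations plus normalization, the linear system A*pi = b is:
  [-8/9, 1/9, 1/9, 2/9] . pi = 0
  [5/9, -5/9, 4/9, 1/9] . pi = 0
  [1/9, 1/9, -2/3, 4/9] . pi = 0
  [1, 1, 1, 1] . pi = 1

Solving yields:
  pi_A = 95/691
  pi_B = 263/691
  pi_C = 169/691
  pi_D = 164/691

Verification (pi * P):
  95/691*1/9 + 263/691*1/9 + 169/691*1/9 + 164/691*2/9 = 95/691 = pi_A  (ok)
  95/691*5/9 + 263/691*4/9 + 169/691*4/9 + 164/691*1/9 = 263/691 = pi_B  (ok)
  95/691*1/9 + 263/691*1/9 + 169/691*1/3 + 164/691*4/9 = 169/691 = pi_C  (ok)
  95/691*2/9 + 263/691*1/3 + 169/691*1/9 + 164/691*2/9 = 164/691 = pi_D  (ok)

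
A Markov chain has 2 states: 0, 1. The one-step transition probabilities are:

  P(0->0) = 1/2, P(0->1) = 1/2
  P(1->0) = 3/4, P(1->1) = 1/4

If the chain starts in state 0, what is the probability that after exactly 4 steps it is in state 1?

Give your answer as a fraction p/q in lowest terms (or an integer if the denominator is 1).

Computing P^4 by repeated multiplication:
P^1 =
  0: [1/2, 1/2]
  1: [3/4, 1/4]
P^2 =
  0: [5/8, 3/8]
  1: [9/16, 7/16]
P^3 =
  0: [19/32, 13/32]
  1: [39/64, 25/64]
P^4 =
  0: [77/128, 51/128]
  1: [153/256, 103/256]

(P^4)[0 -> 1] = 51/128

Answer: 51/128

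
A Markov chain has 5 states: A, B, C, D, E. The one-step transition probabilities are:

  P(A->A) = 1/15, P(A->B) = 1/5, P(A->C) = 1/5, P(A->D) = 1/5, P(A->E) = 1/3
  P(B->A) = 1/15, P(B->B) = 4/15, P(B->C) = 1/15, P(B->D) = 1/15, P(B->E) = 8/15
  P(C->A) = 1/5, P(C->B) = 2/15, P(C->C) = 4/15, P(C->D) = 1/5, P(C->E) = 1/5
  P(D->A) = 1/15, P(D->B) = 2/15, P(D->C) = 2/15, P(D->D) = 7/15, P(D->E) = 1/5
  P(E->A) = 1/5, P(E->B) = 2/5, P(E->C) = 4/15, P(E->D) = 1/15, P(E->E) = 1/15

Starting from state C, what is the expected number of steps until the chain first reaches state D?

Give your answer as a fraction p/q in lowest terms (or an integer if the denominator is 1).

Let h_i = expected steps to first reach D from state i.
Boundary: h_D = 0.
First-step equations for the other states:
  h_A = 1 + 1/15*h_A + 1/5*h_B + 1/5*h_C + 1/5*h_D + 1/3*h_E
  h_B = 1 + 1/15*h_A + 4/15*h_B + 1/15*h_C + 1/15*h_D + 8/15*h_E
  h_C = 1 + 1/5*h_A + 2/15*h_B + 4/15*h_C + 1/5*h_D + 1/5*h_E
  h_E = 1 + 1/5*h_A + 2/5*h_B + 4/15*h_C + 1/15*h_D + 1/15*h_E

Substituting h_D = 0 and rearranging gives the linear system (I - Q) h = 1:
  [14/15, -1/5, -1/5, -1/3] . (h_A, h_B, h_C, h_E) = 1
  [-1/15, 11/15, -1/15, -8/15] . (h_A, h_B, h_C, h_E) = 1
  [-1/5, -2/15, 11/15, -1/5] . (h_A, h_B, h_C, h_E) = 1
  [-1/5, -2/5, -4/15, 14/15] . (h_A, h_B, h_C, h_E) = 1

Solving yields:
  h_A = 53685/6839
  h_B = 9015/977
  h_C = 52005/6839
  h_E = 60735/6839

Starting state is C, so the expected hitting time is h_C = 52005/6839.

Answer: 52005/6839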